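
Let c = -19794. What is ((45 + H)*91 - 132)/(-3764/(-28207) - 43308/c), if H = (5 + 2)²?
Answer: 391854154423/108007781 ≈ 3628.0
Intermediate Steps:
H = 49 (H = 7² = 49)
((45 + H)*91 - 132)/(-3764/(-28207) - 43308/c) = ((45 + 49)*91 - 132)/(-3764/(-28207) - 43308/(-19794)) = (94*91 - 132)/(-3764*(-1/28207) - 43308*(-1/19794)) = (8554 - 132)/(3764/28207 + 7218/3299) = 8422/(216015562/93054893) = 8422*(93054893/216015562) = 391854154423/108007781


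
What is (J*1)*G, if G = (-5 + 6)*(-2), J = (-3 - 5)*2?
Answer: 32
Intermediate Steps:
J = -16 (J = -8*2 = -16)
G = -2 (G = 1*(-2) = -2)
(J*1)*G = -16*1*(-2) = -16*(-2) = 32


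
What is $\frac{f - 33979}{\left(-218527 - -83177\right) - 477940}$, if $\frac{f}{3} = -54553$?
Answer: $\frac{98819}{306645} \approx 0.32226$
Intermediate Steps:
$f = -163659$ ($f = 3 \left(-54553\right) = -163659$)
$\frac{f - 33979}{\left(-218527 - -83177\right) - 477940} = \frac{-163659 - 33979}{\left(-218527 - -83177\right) - 477940} = - \frac{197638}{\left(-218527 + 83177\right) - 477940} = - \frac{197638}{-135350 - 477940} = - \frac{197638}{-613290} = \left(-197638\right) \left(- \frac{1}{613290}\right) = \frac{98819}{306645}$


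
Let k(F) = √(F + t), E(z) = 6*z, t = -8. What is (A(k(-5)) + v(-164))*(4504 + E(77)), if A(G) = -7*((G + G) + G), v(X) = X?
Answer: -814424 - 104286*I*√13 ≈ -8.1442e+5 - 3.7601e+5*I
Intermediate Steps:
k(F) = √(-8 + F) (k(F) = √(F - 8) = √(-8 + F))
A(G) = -21*G (A(G) = -7*(2*G + G) = -21*G)
(A(k(-5)) + v(-164))*(4504 + E(77)) = (-21*√(-8 - 5) - 164)*(4504 + 6*77) = (-21*I*√13 - 164)*(4504 + 462) = (-21*I*√13 - 164)*4966 = (-164 - 21*I*√13)*4966 = -814424 - 104286*I*√13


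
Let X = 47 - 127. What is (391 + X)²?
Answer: 96721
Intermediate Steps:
X = -80
(391 + X)² = (391 - 80)² = 311² = 96721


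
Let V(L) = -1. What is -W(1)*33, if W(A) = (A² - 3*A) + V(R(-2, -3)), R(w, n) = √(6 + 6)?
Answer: 99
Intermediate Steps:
R(w, n) = 2*√3 (R(w, n) = √12 = 2*√3)
W(A) = -1 + A² - 3*A (W(A) = (A² - 3*A) - 1 = -1 + A² - 3*A)
-W(1)*33 = -(-1 + 1² - 3*1)*33 = -(-1 + 1 - 3)*33 = -(-3)*33 = -1*(-99) = 99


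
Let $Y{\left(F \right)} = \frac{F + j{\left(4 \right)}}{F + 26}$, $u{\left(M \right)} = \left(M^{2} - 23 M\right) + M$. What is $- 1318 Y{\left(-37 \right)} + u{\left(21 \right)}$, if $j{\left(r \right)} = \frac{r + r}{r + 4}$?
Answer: $- \frac{47679}{11} \approx -4334.5$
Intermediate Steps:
$u{\left(M \right)} = M^{2} - 22 M$
$j{\left(r \right)} = \frac{2 r}{4 + r}$
$Y{\left(F \right)} = \frac{1 + F}{26 + F}$ ($Y{\left(F \right)} = \frac{F + 2 \cdot 4 \frac{1}{4 + 4}}{F + 26} = \frac{F + 2 \cdot 4 \cdot \frac{1}{8}}{26 + F} = \frac{F + 1}{26 + F} = \frac{1 + F}{26 + F}$)
$- 1318 Y{\left(-37 \right)} + u{\left(21 \right)} = - 1318 \frac{1 - 37}{26 - 37} + 21 \left(-22 + 21\right) = - 1318 \frac{1}{-11} \left(-36\right) + 21 \left(-1\right) = - 1318 \left(\left(- \frac{1}{11}\right) \left(-36\right)\right) - 21 = \left(-1318\right) \frac{36}{11} - 21 = - \frac{47448}{11} - 21 = - \frac{47679}{11}$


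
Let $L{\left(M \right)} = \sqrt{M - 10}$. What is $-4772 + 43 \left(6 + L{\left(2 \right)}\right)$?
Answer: $-4514 + 86 i \sqrt{2} \approx -4514.0 + 121.62 i$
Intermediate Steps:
$L{\left(M \right)} = \sqrt{-10 + M}$
$-4772 + 43 \left(6 + L{\left(2 \right)}\right) = -4772 + 43 \left(6 + \sqrt{-10 + 2}\right) = -4772 + 43 \left(6 + \sqrt{-8}\right) = -4772 + 43 \left(6 + 2 i \sqrt{2}\right) = -4772 + \left(258 + 86 i \sqrt{2}\right) = -4514 + 86 i \sqrt{2}$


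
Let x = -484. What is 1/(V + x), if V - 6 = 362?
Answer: -1/116 ≈ -0.0086207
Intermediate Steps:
V = 368 (V = 6 + 362 = 368)
1/(V + x) = 1/(368 - 484) = 1/(-116) = -1/116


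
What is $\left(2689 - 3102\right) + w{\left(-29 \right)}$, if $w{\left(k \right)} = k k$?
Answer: $428$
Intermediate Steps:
$w{\left(k \right)} = k^{2}$
$\left(2689 - 3102\right) + w{\left(-29 \right)} = \left(2689 - 3102\right) + \left(-29\right)^{2} = -413 + 841 = 428$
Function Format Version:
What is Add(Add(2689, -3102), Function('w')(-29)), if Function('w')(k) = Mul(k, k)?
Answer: 428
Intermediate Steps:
Function('w')(k) = Pow(k, 2)
Add(Add(2689, -3102), Function('w')(-29)) = Add(Add(2689, -3102), Pow(-29, 2)) = Add(-413, 841) = 428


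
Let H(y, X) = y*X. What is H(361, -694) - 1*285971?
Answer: -536505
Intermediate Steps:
H(y, X) = X*y
H(361, -694) - 1*285971 = -694*361 - 1*285971 = -250534 - 285971 = -536505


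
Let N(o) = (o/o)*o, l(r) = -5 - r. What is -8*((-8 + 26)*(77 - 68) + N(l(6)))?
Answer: -1208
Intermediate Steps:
N(o) = o (N(o) = 1*o = o)
-8*((-8 + 26)*(77 - 68) + N(l(6))) = -8*((-8 + 26)*(77 - 68) + (-5 - 1*6)) = -8*(18*9 + (-5 - 6)) = -8*(162 - 11) = -8*151 = -1208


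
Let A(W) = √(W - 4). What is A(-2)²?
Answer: -6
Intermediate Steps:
A(W) = √(-4 + W)
A(-2)² = (√(-4 - 2))² = (√(-6))² = (I*√6)² = -6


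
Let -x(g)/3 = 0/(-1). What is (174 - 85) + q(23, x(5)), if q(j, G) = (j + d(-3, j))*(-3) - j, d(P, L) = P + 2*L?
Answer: -132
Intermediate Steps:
x(g) = 0 (x(g) = -0/(-1) = -0*(-1) = -3*0 = 0)
q(j, G) = 9 - 10*j (q(j, G) = (j + (-3 + 2*j))*(-3) - j = (-3 + 3*j)*(-3) - j = (9 - 9*j) - j = 9 - 10*j)
(174 - 85) + q(23, x(5)) = (174 - 85) + (9 - 10*23) = 89 + (9 - 230) = 89 - 221 = -132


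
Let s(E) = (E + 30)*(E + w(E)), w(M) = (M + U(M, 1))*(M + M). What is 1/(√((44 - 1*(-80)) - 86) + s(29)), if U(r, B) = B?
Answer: 104371/10893305603 - √38/10893305603 ≈ 9.5806e-6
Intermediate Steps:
w(M) = 2*M*(1 + M) (w(M) = (M + 1)*(M + M) = (1 + M)*(2*M) = 2*M*(1 + M))
s(E) = (30 + E)*(E + 2*E*(1 + E)) (s(E) = (E + 30)*(E + 2*E*(1 + E)) = (30 + E)*(E + 2*E*(1 + E)))
1/(√((44 - 1*(-80)) - 86) + s(29)) = 1/(√((44 - 1*(-80)) - 86) + 29*(90 + 2*29² + 63*29)) = 1/(√((44 + 80) - 86) + 29*(90 + 2*841 + 1827)) = 1/(√(124 - 86) + 29*(90 + 1682 + 1827)) = 1/(√38 + 29*3599) = 1/(√38 + 104371) = 1/(104371 + √38)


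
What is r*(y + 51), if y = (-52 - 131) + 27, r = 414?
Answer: -43470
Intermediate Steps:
y = -156 (y = -183 + 27 = -156)
r*(y + 51) = 414*(-156 + 51) = 414*(-105) = -43470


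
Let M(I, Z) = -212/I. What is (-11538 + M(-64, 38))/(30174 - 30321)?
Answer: 26365/336 ≈ 78.467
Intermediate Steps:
(-11538 + M(-64, 38))/(30174 - 30321) = (-11538 - 212/(-64))/(30174 - 30321) = (-11538 - 212*(-1/64))/(-147) = (-11538 + 53/16)*(-1/147) = -184555/16*(-1/147) = 26365/336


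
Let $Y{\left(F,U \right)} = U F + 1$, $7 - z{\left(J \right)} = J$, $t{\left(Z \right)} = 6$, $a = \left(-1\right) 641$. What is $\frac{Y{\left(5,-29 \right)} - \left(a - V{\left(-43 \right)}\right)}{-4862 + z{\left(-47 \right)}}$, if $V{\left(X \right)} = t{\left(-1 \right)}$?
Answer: $- \frac{503}{4808} \approx -0.10462$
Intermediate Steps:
$a = -641$
$V{\left(X \right)} = 6$
$z{\left(J \right)} = 7 - J$
$Y{\left(F,U \right)} = 1 + F U$ ($Y{\left(F,U \right)} = F U + 1 = 1 + F U$)
$\frac{Y{\left(5,-29 \right)} - \left(a - V{\left(-43 \right)}\right)}{-4862 + z{\left(-47 \right)}} = \frac{\left(1 + 5 \left(-29\right)\right) + \left(6 - -641\right)}{-4862 + \left(7 - -47\right)} = \frac{\left(1 - 145\right) + \left(6 + 641\right)}{-4862 + \left(7 + 47\right)} = \frac{-144 + 647}{-4862 + 54} = \frac{503}{-4808} = 503 \left(- \frac{1}{4808}\right) = - \frac{503}{4808}$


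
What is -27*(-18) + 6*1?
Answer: 492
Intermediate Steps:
-27*(-18) + 6*1 = 486 + 6 = 492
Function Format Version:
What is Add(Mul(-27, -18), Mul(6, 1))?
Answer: 492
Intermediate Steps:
Add(Mul(-27, -18), Mul(6, 1)) = Add(486, 6) = 492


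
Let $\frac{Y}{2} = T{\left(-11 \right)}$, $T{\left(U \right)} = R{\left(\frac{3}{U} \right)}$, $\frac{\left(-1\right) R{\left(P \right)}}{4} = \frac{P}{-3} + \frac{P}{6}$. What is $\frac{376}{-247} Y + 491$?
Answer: $\frac{1335551}{2717} \approx 491.55$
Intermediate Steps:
$R{\left(P \right)} = \frac{2 P}{3}$ ($R{\left(P \right)} = - 4 \left(\frac{P}{-3} + \frac{P}{6}\right) = - 4 \left(P \left(- \frac{1}{3}\right) + P \frac{1}{6}\right) = - 4 \left(- \frac{P}{3} + \frac{P}{6}\right) = - 4 \left(- \frac{P}{6}\right) = \frac{2 P}{3}$)
$T{\left(U \right)} = \frac{2}{U}$ ($T{\left(U \right)} = \frac{2 \frac{3}{U}}{3} = \frac{2}{U}$)
$Y = - \frac{4}{11}$ ($Y = 2 \frac{2}{-11} = 2 \cdot 2 \left(- \frac{1}{11}\right) = 2 \left(- \frac{2}{11}\right) = - \frac{4}{11} \approx -0.36364$)
$\frac{376}{-247} Y + 491 = \frac{376}{-247} \left(- \frac{4}{11}\right) + 491 = 376 \left(- \frac{1}{247}\right) \left(- \frac{4}{11}\right) + 491 = \left(- \frac{376}{247}\right) \left(- \frac{4}{11}\right) + 491 = \frac{1504}{2717} + 491 = \frac{1335551}{2717}$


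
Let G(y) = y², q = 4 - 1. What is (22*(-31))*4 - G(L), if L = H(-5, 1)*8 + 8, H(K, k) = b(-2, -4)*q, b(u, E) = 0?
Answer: -2792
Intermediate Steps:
q = 3
H(K, k) = 0 (H(K, k) = 0*3 = 0)
L = 8 (L = 0*8 + 8 = 0 + 8 = 8)
(22*(-31))*4 - G(L) = (22*(-31))*4 - 1*8² = -682*4 - 1*64 = -2728 - 64 = -2792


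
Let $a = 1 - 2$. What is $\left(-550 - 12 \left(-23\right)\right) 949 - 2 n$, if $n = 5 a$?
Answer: $-260016$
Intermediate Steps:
$a = -1$
$n = -5$ ($n = 5 \left(-1\right) = -5$)
$\left(-550 - 12 \left(-23\right)\right) 949 - 2 n = \left(-550 - 12 \left(-23\right)\right) 949 - -10 = \left(-550 - -276\right) 949 + 10 = \left(-550 + 276\right) 949 + 10 = \left(-274\right) 949 + 10 = -260026 + 10 = -260016$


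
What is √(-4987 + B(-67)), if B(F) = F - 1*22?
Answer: 6*I*√141 ≈ 71.246*I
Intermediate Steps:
B(F) = -22 + F (B(F) = F - 22 = -22 + F)
√(-4987 + B(-67)) = √(-4987 + (-22 - 67)) = √(-4987 - 89) = √(-5076) = 6*I*√141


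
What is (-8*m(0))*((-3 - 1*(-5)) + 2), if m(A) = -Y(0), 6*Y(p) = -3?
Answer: -16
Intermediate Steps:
Y(p) = -1/2 (Y(p) = (1/6)*(-3) = -1/2)
m(A) = 1/2 (m(A) = -1*(-1/2) = 1/2)
(-8*m(0))*((-3 - 1*(-5)) + 2) = (-8*1/2)*((-3 - 1*(-5)) + 2) = -4*((-3 + 5) + 2) = -4*(2 + 2) = -4*4 = -16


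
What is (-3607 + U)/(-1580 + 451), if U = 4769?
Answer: -1162/1129 ≈ -1.0292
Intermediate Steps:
(-3607 + U)/(-1580 + 451) = (-3607 + 4769)/(-1580 + 451) = 1162/(-1129) = 1162*(-1/1129) = -1162/1129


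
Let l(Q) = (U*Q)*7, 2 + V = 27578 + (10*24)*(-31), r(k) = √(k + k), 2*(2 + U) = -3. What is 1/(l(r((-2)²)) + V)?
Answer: 10068/202726847 + 49*√2/405453694 ≈ 4.9834e-5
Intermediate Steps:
U = -7/2 (U = -2 + (½)*(-3) = -2 - 3/2 = -7/2 ≈ -3.5000)
r(k) = √2*√k (r(k) = √(2*k) = √2*√k)
V = 20136 (V = -2 + (27578 + (10*24)*(-31)) = -2 + (27578 + 240*(-31)) = -2 + (27578 - 7440) = -2 + 20138 = 20136)
l(Q) = -49*Q/2 (l(Q) = -7*Q/2*7 = -49*Q/2)
1/(l(r((-2)²)) + V) = 1/(-49*√2*√((-2)²)/2 + 20136) = 1/(-49*√2*√4/2 + 20136) = 1/(-49*√2*2/2 + 20136) = 1/(-49*√2 + 20136) = 1/(20136 - 49*√2)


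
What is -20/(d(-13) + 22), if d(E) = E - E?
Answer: -10/11 ≈ -0.90909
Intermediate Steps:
d(E) = 0
-20/(d(-13) + 22) = -20/(0 + 22) = -20/22 = (1/22)*(-20) = -10/11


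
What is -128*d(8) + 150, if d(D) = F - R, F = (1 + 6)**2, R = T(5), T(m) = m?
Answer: -5482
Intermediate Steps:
R = 5
F = 49 (F = 7**2 = 49)
d(D) = 44 (d(D) = 49 - 1*5 = 49 - 5 = 44)
-128*d(8) + 150 = -128*44 + 150 = -5632 + 150 = -5482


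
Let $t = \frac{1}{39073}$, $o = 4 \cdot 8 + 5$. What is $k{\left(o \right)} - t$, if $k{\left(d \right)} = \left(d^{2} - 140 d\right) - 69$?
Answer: $- \frac{151603241}{39073} \approx -3880.0$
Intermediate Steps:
$o = 37$ ($o = 32 + 5 = 37$)
$k{\left(d \right)} = -69 + d^{2} - 140 d$
$t = \frac{1}{39073} \approx 2.5593 \cdot 10^{-5}$
$k{\left(o \right)} - t = \left(-69 + 37^{2} - 5180\right) - \frac{1}{39073} = \left(-69 + 1369 - 5180\right) - \frac{1}{39073} = -3880 - \frac{1}{39073} = - \frac{151603241}{39073}$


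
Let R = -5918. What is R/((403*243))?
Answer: -5918/97929 ≈ -0.060432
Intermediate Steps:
R/((403*243)) = -5918/(403*243) = -5918/97929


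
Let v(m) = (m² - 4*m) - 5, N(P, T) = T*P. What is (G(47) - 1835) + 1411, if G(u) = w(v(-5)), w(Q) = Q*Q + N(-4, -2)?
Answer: 1184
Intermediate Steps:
N(P, T) = P*T
v(m) = -5 + m² - 4*m
w(Q) = 8 + Q² (w(Q) = Q*Q - 4*(-2) = Q² + 8 = 8 + Q²)
G(u) = 1608 (G(u) = 8 + (-5 + (-5)² - 4*(-5))² = 8 + (-5 + 25 + 20)² = 8 + 40² = 8 + 1600 = 1608)
(G(47) - 1835) + 1411 = (1608 - 1835) + 1411 = -227 + 1411 = 1184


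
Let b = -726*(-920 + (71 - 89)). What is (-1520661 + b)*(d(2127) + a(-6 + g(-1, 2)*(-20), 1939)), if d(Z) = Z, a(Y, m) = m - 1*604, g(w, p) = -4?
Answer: -2906947926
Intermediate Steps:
a(Y, m) = -604 + m (a(Y, m) = m - 604 = -604 + m)
b = 680988 (b = -726*(-920 - 18) = -726*(-938) = 680988)
(-1520661 + b)*(d(2127) + a(-6 + g(-1, 2)*(-20), 1939)) = (-1520661 + 680988)*(2127 + (-604 + 1939)) = -839673*(2127 + 1335) = -839673*3462 = -2906947926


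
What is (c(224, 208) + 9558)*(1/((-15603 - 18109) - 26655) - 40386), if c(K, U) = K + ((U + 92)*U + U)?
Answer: -176485492584570/60367 ≈ -2.9235e+9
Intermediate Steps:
c(K, U) = K + U + U*(92 + U) (c(K, U) = K + ((92 + U)*U + U) = K + (U*(92 + U) + U) = K + (U + U*(92 + U)) = K + U + U*(92 + U))
(c(224, 208) + 9558)*(1/((-15603 - 18109) - 26655) - 40386) = ((224 + 208² + 93*208) + 9558)*(1/((-15603 - 18109) - 26655) - 40386) = ((224 + 43264 + 19344) + 9558)*(1/(-33712 - 26655) - 40386) = (62832 + 9558)*(1/(-60367) - 40386) = 72390*(-1/60367 - 40386) = 72390*(-2437981663/60367) = -176485492584570/60367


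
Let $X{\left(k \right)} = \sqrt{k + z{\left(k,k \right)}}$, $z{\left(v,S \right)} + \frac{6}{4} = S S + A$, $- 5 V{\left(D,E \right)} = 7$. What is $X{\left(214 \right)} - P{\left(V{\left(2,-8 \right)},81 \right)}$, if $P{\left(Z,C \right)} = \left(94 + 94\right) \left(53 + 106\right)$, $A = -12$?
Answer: $-29892 + \frac{\sqrt{183986}}{2} \approx -29678.0$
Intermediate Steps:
$V{\left(D,E \right)} = - \frac{7}{5}$ ($V{\left(D,E \right)} = \left(- \frac{1}{5}\right) 7 = - \frac{7}{5}$)
$z{\left(v,S \right)} = - \frac{27}{2} + S^{2}$ ($z{\left(v,S \right)} = - \frac{3}{2} + \left(S S - 12\right) = - \frac{3}{2} + \left(S^{2} - 12\right) = - \frac{3}{2} + \left(-12 + S^{2}\right) = - \frac{27}{2} + S^{2}$)
$P{\left(Z,C \right)} = 29892$ ($P{\left(Z,C \right)} = 188 \cdot 159 = 29892$)
$X{\left(k \right)} = \sqrt{- \frac{27}{2} + k + k^{2}}$ ($X{\left(k \right)} = \sqrt{k + \left(- \frac{27}{2} + k^{2}\right)} = \sqrt{- \frac{27}{2} + k + k^{2}}$)
$X{\left(214 \right)} - P{\left(V{\left(2,-8 \right)},81 \right)} = \frac{\sqrt{-54 + 4 \cdot 214 + 4 \cdot 214^{2}}}{2} - 29892 = \frac{\sqrt{-54 + 856 + 4 \cdot 45796}}{2} - 29892 = \frac{\sqrt{-54 + 856 + 183184}}{2} - 29892 = \frac{\sqrt{183986}}{2} - 29892 = -29892 + \frac{\sqrt{183986}}{2}$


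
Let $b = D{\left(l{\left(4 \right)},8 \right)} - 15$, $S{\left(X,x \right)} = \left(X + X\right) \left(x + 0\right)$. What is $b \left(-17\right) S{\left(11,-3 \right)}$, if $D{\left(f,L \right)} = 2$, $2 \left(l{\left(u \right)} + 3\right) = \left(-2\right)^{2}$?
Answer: $-14586$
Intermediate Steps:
$l{\left(u \right)} = -1$ ($l{\left(u \right)} = -3 + \frac{\left(-2\right)^{2}}{2} = -3 + \frac{1}{2} \cdot 4 = -3 + 2 = -1$)
$S{\left(X,x \right)} = 2 X x$
$b = -13$ ($b = 2 - 15 = -13$)
$b \left(-17\right) S{\left(11,-3 \right)} = \left(-13\right) \left(-17\right) 2 \cdot 11 \left(-3\right) = 221 \left(-66\right) = -14586$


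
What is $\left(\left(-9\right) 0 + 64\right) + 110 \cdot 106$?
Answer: $11724$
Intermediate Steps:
$\left(\left(-9\right) 0 + 64\right) + 110 \cdot 106 = \left(0 + 64\right) + 11660 = 64 + 11660 = 11724$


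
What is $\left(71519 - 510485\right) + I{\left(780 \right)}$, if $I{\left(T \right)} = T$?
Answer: $-438186$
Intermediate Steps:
$\left(71519 - 510485\right) + I{\left(780 \right)} = \left(71519 - 510485\right) + 780 = -438966 + 780 = -438186$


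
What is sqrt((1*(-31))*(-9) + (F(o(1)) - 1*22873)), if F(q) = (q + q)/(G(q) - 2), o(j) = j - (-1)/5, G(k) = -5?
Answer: I*sqrt(27678070)/35 ≈ 150.31*I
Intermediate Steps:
o(j) = 1/5 + j (o(j) = j - (-1)/5 = j - 1*(-1/5) = j + 1/5 = 1/5 + j)
F(q) = -2*q/7 (F(q) = (q + q)/(-5 - 2) = (2*q)/(-7) = (2*q)*(-1/7) = -2*q/7)
sqrt((1*(-31))*(-9) + (F(o(1)) - 1*22873)) = sqrt((1*(-31))*(-9) + (-2*(1/5 + 1)/7 - 1*22873)) = sqrt(-31*(-9) + (-2/7*6/5 - 22873)) = sqrt(279 + (-12/35 - 22873)) = sqrt(279 - 800567/35) = sqrt(-790802/35) = I*sqrt(27678070)/35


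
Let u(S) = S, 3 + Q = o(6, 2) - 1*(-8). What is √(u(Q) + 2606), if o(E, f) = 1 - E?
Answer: √2606 ≈ 51.049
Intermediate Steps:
Q = 0 (Q = -3 + ((1 - 1*6) - 1*(-8)) = -3 + ((1 - 6) + 8) = -3 + (-5 + 8) = -3 + 3 = 0)
√(u(Q) + 2606) = √(0 + 2606) = √2606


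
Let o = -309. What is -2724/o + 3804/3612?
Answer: 305959/31003 ≈ 9.8687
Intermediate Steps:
-2724/o + 3804/3612 = -2724/(-309) + 3804/3612 = -2724*(-1/309) + 3804*(1/3612) = 908/103 + 317/301 = 305959/31003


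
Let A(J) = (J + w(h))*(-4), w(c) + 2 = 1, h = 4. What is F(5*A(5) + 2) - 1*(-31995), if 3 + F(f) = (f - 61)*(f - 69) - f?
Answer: 52503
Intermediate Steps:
w(c) = -1 (w(c) = -2 + 1 = -1)
A(J) = 4 - 4*J (A(J) = (J - 1)*(-4) = (-1 + J)*(-4) = 4 - 4*J)
F(f) = -3 - f + (-69 + f)*(-61 + f) (F(f) = -3 + ((f - 61)*(f - 69) - f) = -3 + ((-61 + f)*(-69 + f) - f) = -3 + ((-69 + f)*(-61 + f) - f) = -3 + (-f + (-69 + f)*(-61 + f)) = -3 - f + (-69 + f)*(-61 + f))
F(5*A(5) + 2) - 1*(-31995) = (4206 + (5*(4 - 4*5) + 2)² - 131*(5*(4 - 4*5) + 2)) - 1*(-31995) = (4206 + (5*(4 - 20) + 2)² - 131*(5*(4 - 20) + 2)) + 31995 = (4206 + (5*(-16) + 2)² - 131*(5*(-16) + 2)) + 31995 = (4206 + (-80 + 2)² - 131*(-80 + 2)) + 31995 = (4206 + (-78)² - 131*(-78)) + 31995 = (4206 + 6084 + 10218) + 31995 = 20508 + 31995 = 52503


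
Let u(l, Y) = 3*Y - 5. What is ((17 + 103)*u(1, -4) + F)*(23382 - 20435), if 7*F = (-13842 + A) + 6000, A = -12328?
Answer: -14503450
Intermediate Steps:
u(l, Y) = -5 + 3*Y
F = -20170/7 (F = ((-13842 - 12328) + 6000)/7 = (-26170 + 6000)/7 = (⅐)*(-20170) = -20170/7 ≈ -2881.4)
((17 + 103)*u(1, -4) + F)*(23382 - 20435) = ((17 + 103)*(-5 + 3*(-4)) - 20170/7)*(23382 - 20435) = (120*(-5 - 12) - 20170/7)*2947 = (120*(-17) - 20170/7)*2947 = (-2040 - 20170/7)*2947 = -34450/7*2947 = -14503450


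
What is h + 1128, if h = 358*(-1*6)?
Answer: -1020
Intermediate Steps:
h = -2148 (h = 358*(-6) = -2148)
h + 1128 = -2148 + 1128 = -1020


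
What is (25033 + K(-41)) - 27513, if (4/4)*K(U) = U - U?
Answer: -2480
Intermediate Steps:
K(U) = 0 (K(U) = U - U = 0)
(25033 + K(-41)) - 27513 = (25033 + 0) - 27513 = 25033 - 27513 = -2480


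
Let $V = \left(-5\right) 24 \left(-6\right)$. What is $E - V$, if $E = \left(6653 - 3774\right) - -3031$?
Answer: $5190$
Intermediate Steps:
$E = 5910$ ($E = \left(6653 - 3774\right) + 3031 = 2879 + 3031 = 5910$)
$V = 720$ ($V = \left(-120\right) \left(-6\right) = 720$)
$E - V = 5910 - 720 = 5190$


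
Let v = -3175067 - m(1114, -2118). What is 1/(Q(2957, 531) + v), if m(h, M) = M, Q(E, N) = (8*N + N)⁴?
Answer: 1/521612655050332 ≈ 1.9171e-15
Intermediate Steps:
Q(E, N) = 6561*N⁴ (Q(E, N) = (9*N)⁴ = 6561*N⁴)
v = -3172949 (v = -3175067 - 1*(-2118) = -3175067 + 2118 = -3172949)
1/(Q(2957, 531) + v) = 1/(6561*531⁴ - 3172949) = 1/(6561*79502005521 - 3172949) = 1/(521612658223281 - 3172949) = 1/521612655050332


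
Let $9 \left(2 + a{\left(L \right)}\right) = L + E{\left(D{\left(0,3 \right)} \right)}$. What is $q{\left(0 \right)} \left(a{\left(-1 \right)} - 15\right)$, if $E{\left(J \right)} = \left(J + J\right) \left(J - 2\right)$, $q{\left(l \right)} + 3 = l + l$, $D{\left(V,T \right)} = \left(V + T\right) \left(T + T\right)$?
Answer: $- \frac{422}{3} \approx -140.67$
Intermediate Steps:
$D{\left(V,T \right)} = 2 T \left(T + V\right)$ ($D{\left(V,T \right)} = \left(T + V\right) 2 T = 2 T \left(T + V\right)$)
$q{\left(l \right)} = -3 + 2 l$ ($q{\left(l \right)} = -3 + \left(l + l\right) = -3 + 2 l$)
$E{\left(J \right)} = 2 J \left(-2 + J\right)$
$a{\left(L \right)} = 62 + \frac{L}{9}$ ($a{\left(L \right)} = -2 + \frac{L + 2 \cdot 2 \cdot 3 \left(3 + 0\right) \left(-2 + 2 \cdot 3 \left(3 + 0\right)\right)}{9} = -2 + \frac{L + 2 \cdot 2 \cdot 3 \cdot 3 \left(-2 + 2 \cdot 3 \cdot 3\right)}{9} = -2 + \frac{L + 2 \cdot 18 \left(-2 + 18\right)}{9} = -2 + \frac{L + 2 \cdot 18 \cdot 16}{9} = -2 + \frac{L + 576}{9} = -2 + \frac{576 + L}{9} = -2 + \left(64 + \frac{L}{9}\right) = 62 + \frac{L}{9}$)
$q{\left(0 \right)} \left(a{\left(-1 \right)} - 15\right) = \left(-3 + 2 \cdot 0\right) \left(\left(62 + \frac{1}{9} \left(-1\right)\right) - 15\right) = \left(-3 + 0\right) \left(\left(62 - \frac{1}{9}\right) - 15\right) = - 3 \left(\frac{557}{9} - 15\right) = \left(-3\right) \frac{422}{9} = - \frac{422}{3}$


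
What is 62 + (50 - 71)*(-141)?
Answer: 3023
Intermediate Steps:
62 + (50 - 71)*(-141) = 62 - 21*(-141) = 62 + 2961 = 3023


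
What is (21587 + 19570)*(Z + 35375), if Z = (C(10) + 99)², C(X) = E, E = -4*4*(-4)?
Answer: 2549429208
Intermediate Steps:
E = 64 (E = -16*(-4) = 64)
C(X) = 64
Z = 26569 (Z = (64 + 99)² = 163² = 26569)
(21587 + 19570)*(Z + 35375) = (21587 + 19570)*(26569 + 35375) = 41157*61944 = 2549429208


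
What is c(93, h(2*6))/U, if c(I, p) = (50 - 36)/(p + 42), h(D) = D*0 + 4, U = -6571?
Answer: -7/151133 ≈ -4.6317e-5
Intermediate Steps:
h(D) = 4 (h(D) = 0 + 4 = 4)
c(I, p) = 14/(42 + p)
c(93, h(2*6))/U = (14/(42 + 4))/(-6571) = (14/46)*(-1/6571) = (14*(1/46))*(-1/6571) = (7/23)*(-1/6571) = -7/151133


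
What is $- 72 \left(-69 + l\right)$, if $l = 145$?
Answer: $-5472$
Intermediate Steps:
$- 72 \left(-69 + l\right) = - 72 \left(-69 + 145\right) = \left(-72\right) 76 = -5472$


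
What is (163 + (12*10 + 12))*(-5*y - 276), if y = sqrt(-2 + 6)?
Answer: -84370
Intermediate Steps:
y = 2 (y = sqrt(4) = 2)
(163 + (12*10 + 12))*(-5*y - 276) = (163 + (12*10 + 12))*(-5*2 - 276) = (163 + (120 + 12))*(-10 - 276) = (163 + 132)*(-286) = 295*(-286) = -84370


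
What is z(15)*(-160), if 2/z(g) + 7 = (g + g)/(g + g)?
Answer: 160/3 ≈ 53.333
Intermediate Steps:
z(g) = -⅓ (z(g) = 2/(-7 + (g + g)/(g + g)) = 2/(-7 + (2*g)/((2*g))) = 2/(-7 + (2*g)*(1/(2*g))) = 2/(-7 + 1) = 2/(-6) = 2*(-⅙) = -⅓)
z(15)*(-160) = -⅓*(-160) = 160/3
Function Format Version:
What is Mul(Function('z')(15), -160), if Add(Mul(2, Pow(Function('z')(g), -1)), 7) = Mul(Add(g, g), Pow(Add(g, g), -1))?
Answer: Rational(160, 3) ≈ 53.333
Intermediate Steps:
Function('z')(g) = Rational(-1, 3) (Function('z')(g) = Mul(2, Pow(Add(-7, Mul(Add(g, g), Pow(Add(g, g), -1))), -1)) = Mul(2, Pow(Add(-7, Mul(Mul(2, g), Pow(Mul(2, g), -1))), -1)) = Mul(2, Pow(Add(-7, Mul(Mul(2, g), Mul(Rational(1, 2), Pow(g, -1)))), -1)) = Mul(2, Pow(Add(-7, 1), -1)) = Mul(2, Pow(-6, -1)) = Mul(2, Rational(-1, 6)) = Rational(-1, 3))
Mul(Function('z')(15), -160) = Mul(Rational(-1, 3), -160) = Rational(160, 3)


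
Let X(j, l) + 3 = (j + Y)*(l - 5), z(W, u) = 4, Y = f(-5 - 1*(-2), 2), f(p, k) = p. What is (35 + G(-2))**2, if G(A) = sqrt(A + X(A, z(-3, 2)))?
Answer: 1225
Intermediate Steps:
Y = -3 (Y = -5 - 1*(-2) = -5 + 2 = -3)
X(j, l) = -3 + (-5 + l)*(-3 + j) (X(j, l) = -3 + (j - 3)*(l - 5) = -3 + (-3 + j)*(-5 + l) = -3 + (-5 + l)*(-3 + j))
G(A) = 0 (G(A) = sqrt(A + (12 - 5*A - 3*4 + A*4)) = sqrt(A + (12 - 5*A - 12 + 4*A)) = sqrt(A - A) = sqrt(0) = 0)
(35 + G(-2))**2 = (35 + 0)**2 = 35**2 = 1225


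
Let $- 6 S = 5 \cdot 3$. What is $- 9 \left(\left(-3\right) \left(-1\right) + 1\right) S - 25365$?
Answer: $-25275$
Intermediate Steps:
$S = - \frac{5}{2}$ ($S = - \frac{5 \cdot 3}{6} = \left(- \frac{1}{6}\right) 15 = - \frac{5}{2} \approx -2.5$)
$- 9 \left(\left(-3\right) \left(-1\right) + 1\right) S - 25365 = - 9 \left(\left(-3\right) \left(-1\right) + 1\right) \left(- \frac{5}{2}\right) - 25365 = - 9 \left(3 + 1\right) \left(- \frac{5}{2}\right) - 25365 = \left(-9\right) 4 \left(- \frac{5}{2}\right) - 25365 = \left(-36\right) \left(- \frac{5}{2}\right) - 25365 = 90 - 25365 = -25275$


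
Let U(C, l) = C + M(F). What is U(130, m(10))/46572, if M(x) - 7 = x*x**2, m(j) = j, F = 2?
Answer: 145/46572 ≈ 0.0031135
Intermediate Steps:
M(x) = 7 + x**3 (M(x) = 7 + x*x**2 = 7 + x**3)
U(C, l) = 15 + C (U(C, l) = C + (7 + 2**3) = C + (7 + 8) = C + 15 = 15 + C)
U(130, m(10))/46572 = (15 + 130)/46572 = 145*(1/46572) = 145/46572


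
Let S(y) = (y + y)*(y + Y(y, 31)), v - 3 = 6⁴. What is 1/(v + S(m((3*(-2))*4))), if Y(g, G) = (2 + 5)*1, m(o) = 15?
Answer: 1/1959 ≈ 0.00051046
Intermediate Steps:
Y(g, G) = 7 (Y(g, G) = 7*1 = 7)
v = 1299 (v = 3 + 6⁴ = 3 + 1296 = 1299)
S(y) = 2*y*(7 + y) (S(y) = (y + y)*(y + 7) = (2*y)*(7 + y) = 2*y*(7 + y))
1/(v + S(m((3*(-2))*4))) = 1/(1299 + 2*15*(7 + 15)) = 1/(1299 + 2*15*22) = 1/(1299 + 660) = 1/1959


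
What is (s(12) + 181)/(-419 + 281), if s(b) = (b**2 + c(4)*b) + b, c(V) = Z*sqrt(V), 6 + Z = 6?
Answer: -337/138 ≈ -2.4420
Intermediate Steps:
Z = 0 (Z = -6 + 6 = 0)
c(V) = 0 (c(V) = 0*sqrt(V) = 0)
s(b) = b + b**2 (s(b) = (b**2 + 0*b) + b = (b**2 + 0) + b = b**2 + b = b + b**2)
(s(12) + 181)/(-419 + 281) = (12*(1 + 12) + 181)/(-419 + 281) = (12*13 + 181)/(-138) = (156 + 181)*(-1/138) = 337*(-1/138) = -337/138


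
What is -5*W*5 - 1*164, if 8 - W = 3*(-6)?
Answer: -814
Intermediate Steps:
W = 26 (W = 8 - 3*(-6) = 8 - 1*(-18) = 8 + 18 = 26)
-5*W*5 - 1*164 = -5*26*5 - 1*164 = -130*5 - 164 = -650 - 164 = -814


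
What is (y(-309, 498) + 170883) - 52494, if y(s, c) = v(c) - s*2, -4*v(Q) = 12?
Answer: 119004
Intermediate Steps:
v(Q) = -3 (v(Q) = -1/4*12 = -3)
y(s, c) = -3 - 2*s (y(s, c) = -3 - s*2 = -3 - 2*s)
(y(-309, 498) + 170883) - 52494 = ((-3 - 2*(-309)) + 170883) - 52494 = ((-3 + 618) + 170883) - 52494 = (615 + 170883) - 52494 = 171498 - 52494 = 119004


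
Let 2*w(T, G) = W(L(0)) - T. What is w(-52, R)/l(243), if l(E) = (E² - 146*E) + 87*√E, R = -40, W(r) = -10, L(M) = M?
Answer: 679/759606 - 203*√3/6836454 ≈ 0.00084245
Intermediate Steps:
w(T, G) = -5 - T/2 (w(T, G) = (-10 - T)/2 = -5 - T/2)
l(E) = E² - 146*E + 87*√E
w(-52, R)/l(243) = (-5 - ½*(-52))/(243² - 146*243 + 87*√243) = (-5 + 26)/(59049 - 35478 + 87*(9*√3)) = 21/(59049 - 35478 + 783*√3) = 21/(23571 + 783*√3)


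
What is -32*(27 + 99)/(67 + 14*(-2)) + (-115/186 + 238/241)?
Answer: -60030955/582738 ≈ -103.02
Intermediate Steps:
-32*(27 + 99)/(67 + 14*(-2)) + (-115/186 + 238/241) = -4032/(67 - 28) + (-115*1/186 + 238*(1/241)) = -4032/39 + (-115/186 + 238/241) = -4032/39 + 16553/44826 = -32*42/13 + 16553/44826 = -1344/13 + 16553/44826 = -60030955/582738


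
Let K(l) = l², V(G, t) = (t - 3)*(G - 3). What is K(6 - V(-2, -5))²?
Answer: 1336336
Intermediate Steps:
V(G, t) = (-3 + G)*(-3 + t) (V(G, t) = (-3 + t)*(-3 + G) = (-3 + G)*(-3 + t))
K(6 - V(-2, -5))² = ((6 - (9 - 3*(-2) - 3*(-5) - 2*(-5)))²)² = ((6 - (9 + 6 + 15 + 10))²)² = ((6 - 1*40)²)² = ((6 - 40)²)² = ((-34)²)² = 1156² = 1336336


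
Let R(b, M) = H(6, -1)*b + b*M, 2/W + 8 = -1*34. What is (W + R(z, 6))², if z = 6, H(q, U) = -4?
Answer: 63001/441 ≈ 142.86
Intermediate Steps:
W = -1/21 (W = 2/(-8 - 1*34) = 2/(-8 - 34) = 2/(-42) = 2*(-1/42) = -1/21 ≈ -0.047619)
R(b, M) = -4*b + M*b (R(b, M) = -4*b + b*M = -4*b + M*b)
(W + R(z, 6))² = (-1/21 + 6*(-4 + 6))² = (-1/21 + 6*2)² = (-1/21 + 12)² = (251/21)² = 63001/441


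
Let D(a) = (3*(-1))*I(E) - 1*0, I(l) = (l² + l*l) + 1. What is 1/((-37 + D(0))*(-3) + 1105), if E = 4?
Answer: 1/1513 ≈ 0.00066094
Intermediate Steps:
I(l) = 1 + 2*l² (I(l) = (l² + l²) + 1 = 2*l² + 1 = 1 + 2*l²)
D(a) = -99 (D(a) = (3*(-1))*(1 + 2*4²) - 1*0 = -3*(1 + 2*16) + 0 = -3*(1 + 32) + 0 = -3*33 + 0 = -99 + 0 = -99)
1/((-37 + D(0))*(-3) + 1105) = 1/((-37 - 99)*(-3) + 1105) = 1/(-136*(-3) + 1105) = 1/(408 + 1105) = 1/1513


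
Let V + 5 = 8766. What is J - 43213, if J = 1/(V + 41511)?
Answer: -2172403935/50272 ≈ -43213.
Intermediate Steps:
V = 8761 (V = -5 + 8766 = 8761)
J = 1/50272 (J = 1/(8761 + 41511) = 1/50272 ≈ 1.9892e-5)
J - 43213 = 1/50272 - 43213 = -2172403935/50272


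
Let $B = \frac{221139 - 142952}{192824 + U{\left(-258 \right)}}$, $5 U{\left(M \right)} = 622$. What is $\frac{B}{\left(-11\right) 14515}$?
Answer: $- \frac{78187}{30807106286} \approx -2.538 \cdot 10^{-6}$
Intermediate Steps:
$U{\left(M \right)} = \frac{622}{5}$ ($U{\left(M \right)} = \frac{1}{5} \cdot 622 = \frac{622}{5}$)
$B = \frac{390935}{964742}$ ($B = \frac{221139 - 142952}{192824 + \frac{622}{5}} = \frac{78187}{\frac{964742}{5}} = 78187 \cdot \frac{5}{964742} = \frac{390935}{964742} \approx 0.40522$)
$\frac{B}{\left(-11\right) 14515} = \frac{390935}{964742 \left(\left(-11\right) 14515\right)} = \frac{390935}{964742 \left(-159665\right)} = \frac{390935}{964742} \left(- \frac{1}{159665}\right) = - \frac{78187}{30807106286}$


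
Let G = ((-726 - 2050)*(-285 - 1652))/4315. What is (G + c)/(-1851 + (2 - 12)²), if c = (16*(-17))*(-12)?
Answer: -19461272/7555565 ≈ -2.5758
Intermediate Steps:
c = 3264 (c = -272*(-12) = 3264)
G = 5377112/4315 (G = -2776*(-1937)*(1/4315) = 5377112*(1/4315) = 5377112/4315 ≈ 1246.1)
(G + c)/(-1851 + (2 - 12)²) = (5377112/4315 + 3264)/(-1851 + (2 - 12)²) = 19461272/(4315*(-1851 + (-10)²)) = 19461272/(4315*(-1851 + 100)) = (19461272/4315)/(-1751) = (19461272/4315)*(-1/1751) = -19461272/7555565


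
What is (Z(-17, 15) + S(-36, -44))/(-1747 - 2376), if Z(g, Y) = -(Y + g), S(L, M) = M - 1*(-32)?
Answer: 10/4123 ≈ 0.0024254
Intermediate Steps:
S(L, M) = 32 + M (S(L, M) = M + 32 = 32 + M)
Z(g, Y) = -Y - g
(Z(-17, 15) + S(-36, -44))/(-1747 - 2376) = ((-1*15 - 1*(-17)) + (32 - 44))/(-1747 - 2376) = ((-15 + 17) - 12)/(-4123) = (2 - 12)*(-1/4123) = -10*(-1/4123) = 10/4123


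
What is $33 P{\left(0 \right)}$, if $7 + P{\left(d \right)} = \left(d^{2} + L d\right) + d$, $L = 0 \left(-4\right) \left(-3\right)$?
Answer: $-231$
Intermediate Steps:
$L = 0$ ($L = 0 \left(-3\right) = 0$)
$P{\left(d \right)} = -7 + d + d^{2}$ ($P{\left(d \right)} = -7 + \left(\left(d^{2} + 0 d\right) + d\right) = -7 + \left(\left(d^{2} + 0\right) + d\right) = -7 + \left(d^{2} + d\right) = -7 + \left(d + d^{2}\right) = -7 + d + d^{2}$)
$33 P{\left(0 \right)} = 33 \left(-7 + 0 + 0^{2}\right) = 33 \left(-7 + 0 + 0\right) = 33 \left(-7\right) = -231$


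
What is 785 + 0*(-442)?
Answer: 785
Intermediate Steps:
785 + 0*(-442) = 785 + 0 = 785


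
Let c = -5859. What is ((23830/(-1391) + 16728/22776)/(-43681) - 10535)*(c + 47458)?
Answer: -1943837595645441506/4435499783 ≈ -4.3825e+8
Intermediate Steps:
((23830/(-1391) + 16728/22776)/(-43681) - 10535)*(c + 47458) = ((23830/(-1391) + 16728/22776)/(-43681) - 10535)*(-5859 + 47458) = ((23830*(-1/1391) + 16728*(1/22776))*(-1/43681) - 10535)*41599 = ((-23830/1391 + 697/949)*(-1/43681) - 10535)*41599 = (-1665011/101543*(-1/43681) - 10535)*41599 = (1665011/4435499783 - 10535)*41599 = -46727988548894/4435499783*41599 = -1943837595645441506/4435499783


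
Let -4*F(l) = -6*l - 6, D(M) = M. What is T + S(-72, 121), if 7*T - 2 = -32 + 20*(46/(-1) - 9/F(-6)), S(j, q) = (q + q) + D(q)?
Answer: 1615/7 ≈ 230.71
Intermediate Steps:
S(j, q) = 3*q (S(j, q) = (q + q) + q = 2*q + q = 3*q)
F(l) = 3/2 + 3*l/2 (F(l) = -(-6*l - 6)/4 = -(-6 - 6*l)/4 = 3/2 + 3*l/2)
T = -926/7 (T = 2/7 + (-32 + 20*(46/(-1) - 9/(3/2 + (3/2)*(-6))))/7 = 2/7 + (-32 + 20*(46*(-1) - 9/(3/2 - 9)))/7 = 2/7 + (-32 + 20*(-46 - 9/(-15/2)))/7 = 2/7 + (-32 + 20*(-46 - 9*(-2/15)))/7 = 2/7 + (-32 + 20*(-46 + 6/5))/7 = 2/7 + (-32 + 20*(-224/5))/7 = 2/7 + (-32 - 896)/7 = 2/7 + (⅐)*(-928) = 2/7 - 928/7 = -926/7 ≈ -132.29)
T + S(-72, 121) = -926/7 + 3*121 = -926/7 + 363 = 1615/7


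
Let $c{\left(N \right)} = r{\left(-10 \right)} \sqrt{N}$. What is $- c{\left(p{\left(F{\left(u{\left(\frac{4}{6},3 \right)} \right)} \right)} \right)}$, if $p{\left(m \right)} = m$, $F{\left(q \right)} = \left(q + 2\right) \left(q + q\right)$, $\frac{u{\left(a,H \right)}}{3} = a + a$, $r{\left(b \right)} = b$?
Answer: $40 \sqrt{3} \approx 69.282$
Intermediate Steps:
$u{\left(a,H \right)} = 6 a$ ($u{\left(a,H \right)} = 3 \left(a + a\right) = 3 \cdot 2 a = 6 a$)
$F{\left(q \right)} = 2 q \left(2 + q\right)$ ($F{\left(q \right)} = \left(2 + q\right) 2 q = 2 q \left(2 + q\right)$)
$c{\left(N \right)} = - 10 \sqrt{N}$
$- c{\left(p{\left(F{\left(u{\left(\frac{4}{6},3 \right)} \right)} \right)} \right)} = - \left(-10\right) \sqrt{2 \cdot 6 \cdot \frac{4}{6} \left(2 + 6 \cdot \frac{4}{6}\right)} = - \left(-10\right) \sqrt{2 \cdot 6 \cdot 4 \cdot \frac{1}{6} \left(2 + 6 \cdot 4 \cdot \frac{1}{6}\right)} = - \left(-10\right) \sqrt{2 \cdot 6 \cdot \frac{2}{3} \left(2 + 6 \cdot \frac{2}{3}\right)} = - \left(-10\right) \sqrt{2 \cdot 4 \left(2 + 4\right)} = - \left(-10\right) \sqrt{2 \cdot 4 \cdot 6} = - \left(-10\right) \sqrt{48} = - \left(-10\right) 4 \sqrt{3} = - \left(-40\right) \sqrt{3} = 40 \sqrt{3}$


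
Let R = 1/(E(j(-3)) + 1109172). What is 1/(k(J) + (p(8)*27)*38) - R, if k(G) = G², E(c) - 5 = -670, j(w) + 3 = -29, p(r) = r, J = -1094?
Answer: -96537/1335799709308 ≈ -7.2269e-8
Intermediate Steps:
j(w) = -32 (j(w) = -3 - 29 = -32)
E(c) = -665 (E(c) = 5 - 670 = -665)
R = 1/1108507 (R = 1/(-665 + 1109172) = 1/1108507 ≈ 9.0211e-7)
1/(k(J) + (p(8)*27)*38) - R = 1/((-1094)² + (8*27)*38) - 1*1/1108507 = 1/(1196836 + 216*38) - 1/1108507 = 1/(1196836 + 8208) - 1/1108507 = 1/1205044 - 1/1108507 = -96537/1335799709308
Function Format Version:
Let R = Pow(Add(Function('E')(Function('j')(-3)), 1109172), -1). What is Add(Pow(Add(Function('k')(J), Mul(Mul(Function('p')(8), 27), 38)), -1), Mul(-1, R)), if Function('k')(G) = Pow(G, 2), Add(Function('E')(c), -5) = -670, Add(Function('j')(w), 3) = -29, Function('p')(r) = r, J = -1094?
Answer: Rational(-96537, 1335799709308) ≈ -7.2269e-8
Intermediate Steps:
Function('j')(w) = -32 (Function('j')(w) = Add(-3, -29) = -32)
Function('E')(c) = -665 (Function('E')(c) = Add(5, -670) = -665)
R = Rational(1, 1108507) (R = Pow(Add(-665, 1109172), -1) = Pow(1108507, -1) = Rational(1, 1108507) ≈ 9.0211e-7)
Add(Pow(Add(Function('k')(J), Mul(Mul(Function('p')(8), 27), 38)), -1), Mul(-1, R)) = Add(Pow(Add(Pow(-1094, 2), Mul(Mul(8, 27), 38)), -1), Mul(-1, Rational(1, 1108507))) = Add(Pow(Add(1196836, Mul(216, 38)), -1), Rational(-1, 1108507)) = Add(Pow(Add(1196836, 8208), -1), Rational(-1, 1108507)) = Add(Pow(1205044, -1), Rational(-1, 1108507)) = Add(Rational(1, 1205044), Rational(-1, 1108507)) = Rational(-96537, 1335799709308)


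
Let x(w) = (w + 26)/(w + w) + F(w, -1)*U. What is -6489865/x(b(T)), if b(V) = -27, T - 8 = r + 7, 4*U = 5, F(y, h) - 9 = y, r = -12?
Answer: 175226355/607 ≈ 2.8868e+5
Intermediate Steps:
F(y, h) = 9 + y
U = 5/4 (U = (1/4)*5 = 5/4 ≈ 1.2500)
T = 3 (T = 8 + (-12 + 7) = 8 - 5 = 3)
x(w) = 45/4 + 5*w/4 + (26 + w)/(2*w) (x(w) = (w + 26)/(w + w) + (9 + w)*(5/4) = (26 + w)/((2*w)) + (45/4 + 5*w/4) = (26 + w)*(1/(2*w)) + (45/4 + 5*w/4) = (26 + w)/(2*w) + (45/4 + 5*w/4) = 45/4 + 5*w/4 + (26 + w)/(2*w))
-6489865/x(b(T)) = -6489865*(-108/(52 - 27*(47 + 5*(-27)))) = -6489865*(-108/(52 - 27*(47 - 135))) = -6489865*(-108/(52 - 27*(-88))) = -6489865*(-108/(52 + 2376)) = -6489865/((1/4)*(-1/27)*2428) = -6489865/(-607/27) = -6489865*(-27/607) = 175226355/607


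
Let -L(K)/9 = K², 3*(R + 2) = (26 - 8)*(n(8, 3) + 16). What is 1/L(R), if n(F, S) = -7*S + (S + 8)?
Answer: -1/10404 ≈ -9.6117e-5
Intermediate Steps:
n(F, S) = 8 - 6*S (n(F, S) = -7*S + (8 + S) = 8 - 6*S)
R = 34 (R = -2 + ((26 - 8)*((8 - 6*3) + 16))/3 = -2 + (18*((8 - 18) + 16))/3 = -2 + (18*(-10 + 16))/3 = -2 + (18*6)/3 = -2 + (⅓)*108 = -2 + 36 = 34)
L(K) = -9*K²
1/L(R) = 1/(-9*34²) = 1/(-9*1156) = 1/(-10404) = -1/10404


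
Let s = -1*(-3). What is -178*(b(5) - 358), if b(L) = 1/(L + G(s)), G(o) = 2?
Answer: 445890/7 ≈ 63699.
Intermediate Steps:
s = 3
b(L) = 1/(2 + L) (b(L) = 1/(L + 2) = 1/(2 + L))
-178*(b(5) - 358) = -178*(1/(2 + 5) - 358) = -178*(1/7 - 358) = -178*(-2505/7) = 445890/7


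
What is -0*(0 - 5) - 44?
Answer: -44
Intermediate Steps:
-0*(0 - 5) - 44 = -0*(-5) - 44 = -3*0 - 44 = 0 - 44 = -44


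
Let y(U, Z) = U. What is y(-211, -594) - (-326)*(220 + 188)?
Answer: 132797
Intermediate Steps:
y(-211, -594) - (-326)*(220 + 188) = -211 - (-326)*(220 + 188) = -211 - (-326)*408 = -211 - 1*(-133008) = -211 + 133008 = 132797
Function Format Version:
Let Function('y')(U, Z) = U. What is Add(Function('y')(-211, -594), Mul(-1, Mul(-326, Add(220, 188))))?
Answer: 132797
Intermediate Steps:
Add(Function('y')(-211, -594), Mul(-1, Mul(-326, Add(220, 188)))) = Add(-211, Mul(-1, Mul(-326, Add(220, 188)))) = Add(-211, Mul(-1, Mul(-326, 408))) = Add(-211, Mul(-1, -133008)) = Add(-211, 133008) = 132797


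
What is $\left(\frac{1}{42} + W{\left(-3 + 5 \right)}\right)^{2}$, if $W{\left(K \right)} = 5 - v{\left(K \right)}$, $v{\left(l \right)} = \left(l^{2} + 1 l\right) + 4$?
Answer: $\frac{43681}{1764} \approx 24.762$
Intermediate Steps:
$v{\left(l \right)} = 4 + l + l^{2}$ ($v{\left(l \right)} = \left(l^{2} + l\right) + 4 = \left(l + l^{2}\right) + 4 = 4 + l + l^{2}$)
$W{\left(K \right)} = 1 - K - K^{2}$ ($W{\left(K \right)} = 5 - \left(4 + K + K^{2}\right) = 1 - K - K^{2}$)
$\left(\frac{1}{42} + W{\left(-3 + 5 \right)}\right)^{2} = \left(\frac{1}{42} - \left(1 + \left(-3 + 5\right)^{2}\right)\right)^{2} = \left(\frac{1}{42} - 5\right)^{2} = \left(- \frac{209}{42}\right)^{2} = \frac{43681}{1764}$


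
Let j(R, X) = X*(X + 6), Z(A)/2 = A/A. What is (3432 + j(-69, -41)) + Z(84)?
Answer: 4869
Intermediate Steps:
Z(A) = 2 (Z(A) = 2*(A/A) = 2*1 = 2)
j(R, X) = X*(6 + X)
(3432 + j(-69, -41)) + Z(84) = (3432 - 41*(6 - 41)) + 2 = (3432 - 41*(-35)) + 2 = (3432 + 1435) + 2 = 4867 + 2 = 4869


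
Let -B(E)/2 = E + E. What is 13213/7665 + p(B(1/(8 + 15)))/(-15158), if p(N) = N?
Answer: 31551587/18303285 ≈ 1.7238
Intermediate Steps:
B(E) = -4*E (B(E) = -2*(E + E) = -4*E)
13213/7665 + p(B(1/(8 + 15)))/(-15158) = 13213/7665 - 4/(8 + 15)/(-15158) = 13213*(1/7665) - 4/23*(-1/15158) = 181/105 - 4*1/23*(-1/15158) = 181/105 - 4/23*(-1/15158) = 181/105 + 2/174317 = 31551587/18303285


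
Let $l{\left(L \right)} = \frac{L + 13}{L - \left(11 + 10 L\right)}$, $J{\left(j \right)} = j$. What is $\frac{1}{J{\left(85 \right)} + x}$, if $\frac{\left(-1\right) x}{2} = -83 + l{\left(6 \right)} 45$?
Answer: $\frac{13}{3605} \approx 0.0036061$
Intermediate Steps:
$l{\left(L \right)} = \frac{13 + L}{-11 - 9 L}$ ($l{\left(L \right)} = \frac{13 + L}{L - \left(11 + 10 L\right)} = \frac{13 + L}{-11 - 9 L}$)
$x = \frac{2500}{13}$ ($x = - 2 \left(-83 + \frac{-13 - 6}{11 + 9 \cdot 6} \cdot 45\right) = - 2 \left(-83 + \frac{-13 - 6}{11 + 54} \cdot 45\right) = - 2 \left(-83 + \frac{1}{65} \left(-19\right) 45\right) = - 2 \left(-83 - \frac{171}{13}\right) = \left(-2\right) \left(- \frac{1250}{13}\right) = \frac{2500}{13} \approx 192.31$)
$\frac{1}{J{\left(85 \right)} + x} = \frac{1}{85 + \frac{2500}{13}} = \frac{1}{\frac{3605}{13}} = \frac{13}{3605}$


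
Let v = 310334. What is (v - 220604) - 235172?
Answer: -145442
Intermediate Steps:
(v - 220604) - 235172 = (310334 - 220604) - 235172 = 89730 - 235172 = -145442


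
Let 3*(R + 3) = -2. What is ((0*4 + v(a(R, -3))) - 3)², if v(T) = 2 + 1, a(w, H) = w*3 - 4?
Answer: 0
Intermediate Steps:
R = -11/3 (R = -3 + (⅓)*(-2) = -3 - ⅔ = -11/3 ≈ -3.6667)
a(w, H) = -4 + 3*w (a(w, H) = 3*w - 4 = -4 + 3*w)
v(T) = 3
((0*4 + v(a(R, -3))) - 3)² = ((0*4 + 3) - 3)² = ((0 + 3) - 3)² = (3 - 3)² = 0² = 0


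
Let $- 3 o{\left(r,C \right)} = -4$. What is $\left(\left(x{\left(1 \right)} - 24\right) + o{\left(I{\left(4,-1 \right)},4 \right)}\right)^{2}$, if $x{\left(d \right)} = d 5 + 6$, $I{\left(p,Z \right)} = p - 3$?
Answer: $\frac{1225}{9} \approx 136.11$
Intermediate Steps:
$I{\left(p,Z \right)} = -3 + p$
$o{\left(r,C \right)} = \frac{4}{3}$ ($o{\left(r,C \right)} = \left(- \frac{1}{3}\right) \left(-4\right) = \frac{4}{3}$)
$x{\left(d \right)} = 6 + 5 d$ ($x{\left(d \right)} = 5 d + 6 = 6 + 5 d$)
$\left(\left(x{\left(1 \right)} - 24\right) + o{\left(I{\left(4,-1 \right)},4 \right)}\right)^{2} = \left(\left(\left(6 + 5 \cdot 1\right) - 24\right) + \frac{4}{3}\right)^{2} = \left(\left(\left(6 + 5\right) - 24\right) + \frac{4}{3}\right)^{2} = \left(\left(11 - 24\right) + \frac{4}{3}\right)^{2} = \left(-13 + \frac{4}{3}\right)^{2} = \left(- \frac{35}{3}\right)^{2} = \frac{1225}{9}$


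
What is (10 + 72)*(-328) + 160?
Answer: -26736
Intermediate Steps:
(10 + 72)*(-328) + 160 = 82*(-328) + 160 = -26896 + 160 = -26736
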